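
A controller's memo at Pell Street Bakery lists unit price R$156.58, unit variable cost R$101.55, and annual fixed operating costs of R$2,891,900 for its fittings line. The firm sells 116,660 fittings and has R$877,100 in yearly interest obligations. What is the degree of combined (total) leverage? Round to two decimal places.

2.42

At 116,660 units, contribution = 116,660 × R$55.03 = R$6,419,799.80.
Subtracting fixed costs: EBIT = R$6,419,799.80 − R$2,891,900 = R$3,527,899.80. Interest = R$877,100.00, so EBIT − I = R$2,650,799.80.
DCL = contribution ÷ (EBIT − I) = R$6,419,799.80 ÷ R$2,650,799.80 = 2.4218.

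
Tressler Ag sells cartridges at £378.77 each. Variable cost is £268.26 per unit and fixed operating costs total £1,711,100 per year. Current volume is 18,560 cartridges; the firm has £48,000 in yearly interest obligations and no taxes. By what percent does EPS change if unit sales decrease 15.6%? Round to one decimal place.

-109.6%

At 18,560 units, contribution = 18,560 × £110.51 = £2,051,065.60.
Subtracting fixed costs: EBIT = £2,051,065.60 − £1,711,100 = £339,965.60.
After interest of £48,000.00, pre-tax earnings = £291,965.60.
DCL = total CM / (EBIT − I) = £2,051,065.60 / £291,965.60 = 7.0250.
%ΔEPS = DCL × %ΔSales = 7.0250 × -15.6% = -109.6%.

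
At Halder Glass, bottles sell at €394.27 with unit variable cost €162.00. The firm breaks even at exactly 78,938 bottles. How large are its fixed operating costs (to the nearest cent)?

€18,334,929.26

Each unit contributes €394.27 − €162.00 = €232.27.
Since BE = FC / CM, FC = 78,938 × €232.27 = €18,334,929.26.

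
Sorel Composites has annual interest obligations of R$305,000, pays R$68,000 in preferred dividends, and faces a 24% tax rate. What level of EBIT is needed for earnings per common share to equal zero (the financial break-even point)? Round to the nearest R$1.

Grossing the preferred dividend up to pre-tax terms: R$68,000 / (1 − 0.24) = R$89,473.68.
EPS = 0 when EBIT covers interest plus the pre-tax preferred burden: R$305,000 + R$89,473.68 = R$394,473.68.

R$394,474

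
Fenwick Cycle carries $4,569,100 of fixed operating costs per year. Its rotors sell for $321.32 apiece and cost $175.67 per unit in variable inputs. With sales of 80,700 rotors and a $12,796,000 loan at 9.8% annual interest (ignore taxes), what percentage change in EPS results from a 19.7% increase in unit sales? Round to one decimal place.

+39.0%

Contribution at this volume is 80,700 × $145.65 = $11,753,955.00.
EBIT = $11,753,955.00 − $4,569,100 = $7,184,855.00.
Interest = $1,254,008.00, so EBIT − I = $5,930,847.00.
DCL = total CM / (EBIT − I) = $11,753,955.00 / $5,930,847.00 = 1.9818.
%ΔEPS = DCL × %ΔSales = 1.9818 × +19.7% = +39.0%.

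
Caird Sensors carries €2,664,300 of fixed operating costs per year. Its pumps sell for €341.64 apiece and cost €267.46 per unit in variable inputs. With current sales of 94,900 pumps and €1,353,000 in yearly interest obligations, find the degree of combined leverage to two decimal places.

2.33

Contribution at this volume is 94,900 × €74.18 = €7,039,682.00.
Subtracting fixed costs: EBIT = €7,039,682.00 − €2,664,300 = €4,375,382.00. Interest = €1,353,000.00.
DOL = €7,039,682.00 ÷ €4,375,382.00 = 1.6089; DFL = €4,375,382.00 ÷ €3,022,382.00 = 1.4477.
DCL = DOL × DFL = 1.6089 × 1.4477 = 2.3292.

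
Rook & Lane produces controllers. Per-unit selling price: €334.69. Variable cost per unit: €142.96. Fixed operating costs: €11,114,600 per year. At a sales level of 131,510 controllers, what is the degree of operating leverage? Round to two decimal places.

1.79

Contribution at this volume is 131,510 × €191.73 = €25,214,412.30.
Subtracting fixed costs: EBIT = €25,214,412.30 − €11,114,600 = €14,099,812.30.
So DOL = total CM / EBIT = €25,214,412.30 / €14,099,812.30 = 1.7883.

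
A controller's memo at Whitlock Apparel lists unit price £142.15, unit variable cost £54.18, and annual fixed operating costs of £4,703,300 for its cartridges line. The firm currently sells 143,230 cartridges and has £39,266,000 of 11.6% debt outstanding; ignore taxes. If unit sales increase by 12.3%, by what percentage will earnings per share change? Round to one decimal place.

At 143,230 units, contribution = 143,230 × £87.97 = £12,599,943.10.
Operating income = contribution − fixed costs = £12,599,943.10 − £4,703,300 = £7,896,643.10.
Interest = £4,554,856.00, so EBIT − I = £3,341,787.10.
DCL = total CM / (EBIT − I) = £12,599,943.10 / £3,341,787.10 = 3.7704.
EPS therefore changes by 3.7704 × (+12.3%) = +46.4%.

+46.4%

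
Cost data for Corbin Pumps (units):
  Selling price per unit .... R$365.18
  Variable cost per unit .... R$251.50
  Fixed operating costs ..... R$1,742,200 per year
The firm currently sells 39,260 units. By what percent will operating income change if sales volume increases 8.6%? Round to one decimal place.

Total contribution margin = 39,260 × R$113.68 = R$4,463,076.80.
EBIT = R$4,463,076.80 − R$1,742,200 = R$2,720,876.80.
DOL = contribution ÷ EBIT = R$4,463,076.80 ÷ R$2,720,876.80 = 1.6403.
So EBIT moves 1.6403 × (+8.6%) = +14.1%.

+14.1%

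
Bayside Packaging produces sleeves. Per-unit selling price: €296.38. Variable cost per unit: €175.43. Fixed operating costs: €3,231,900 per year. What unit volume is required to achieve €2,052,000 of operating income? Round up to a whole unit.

Each unit contributes €296.38 − €175.43 = €120.95.
Need Q such that Q × €120.95 − €3,231,900 = €2,052,000, i.e. Q = €5,283,900 / €120.95 = 43,686.65 → 43,687.

43,687 sleeves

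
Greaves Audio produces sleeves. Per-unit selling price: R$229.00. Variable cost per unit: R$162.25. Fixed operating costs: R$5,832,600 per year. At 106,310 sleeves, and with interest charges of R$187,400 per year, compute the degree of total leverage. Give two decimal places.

6.59

Total contribution margin = 106,310 × R$66.75 = R$7,096,192.50.
EBIT = R$7,096,192.50 − R$5,832,600 = R$1,263,592.50. Interest = R$187,400.00.
DOL = R$7,096,192.50 ÷ R$1,263,592.50 = 5.6159; DFL = R$1,263,592.50 ÷ R$1,076,192.50 = 1.1741.
DCL = DOL × DFL = 5.6159 × 1.1741 = 6.5936.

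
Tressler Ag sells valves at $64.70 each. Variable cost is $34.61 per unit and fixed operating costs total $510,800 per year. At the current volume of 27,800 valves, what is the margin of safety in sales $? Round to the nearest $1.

$700,330

Each unit contributes $64.70 − $34.61 = $30.09. Break-even units = $510,800 ÷ $30.09 = 16,975.74; break-even revenue = 16,975.74 × $64.70 = $1,098,330.34.
Actual sales revenue = 27,800 × $64.70 = $1,798,660.00.
Margin of safety = $1,798,660.00 − $1,098,330.34 = $700,330.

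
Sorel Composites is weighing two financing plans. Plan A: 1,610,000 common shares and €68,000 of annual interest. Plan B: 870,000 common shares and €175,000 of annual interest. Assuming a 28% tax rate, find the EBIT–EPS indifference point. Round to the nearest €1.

€300,797

Set EPS_A = EPS_B: (EBIT − €68,000)(1 − 0.28) ÷ 1,610,000 = (EBIT − €175,000)(1 − 0.28) ÷ 870,000.
The (1 − t) factor cancels: (EBIT − 68,000) × 870,000 = (EBIT − 175,000) × 1,610,000.
Solving, EBIT = (175,000·1,610,000 − 68,000·870,000) / (1,610,000 − 870,000) = 222,590,000,000 / 740,000 = 300,797.30.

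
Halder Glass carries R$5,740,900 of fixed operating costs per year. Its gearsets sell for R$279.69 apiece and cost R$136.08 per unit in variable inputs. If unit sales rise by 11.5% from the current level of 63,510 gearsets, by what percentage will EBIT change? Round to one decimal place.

+31.0%

Contribution at this volume is 63,510 × R$143.61 = R$9,120,671.10.
Subtracting fixed costs: EBIT = R$9,120,671.10 − R$5,740,900 = R$3,379,771.10.
DOL = contribution ÷ EBIT = R$9,120,671.10 ÷ R$3,379,771.10 = 2.6986.
%ΔEBIT = DOL × %ΔSales = 2.6986 × +11.5% = +31.0%.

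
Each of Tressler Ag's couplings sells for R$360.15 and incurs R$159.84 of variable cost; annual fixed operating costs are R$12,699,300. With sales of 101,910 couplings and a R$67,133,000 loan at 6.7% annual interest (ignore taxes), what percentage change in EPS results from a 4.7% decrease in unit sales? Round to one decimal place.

-29.8%

Total contribution margin = 101,910 × R$200.31 = R$20,413,592.10.
EBIT = R$20,413,592.10 − R$12,699,300 = R$7,714,292.10.
After interest of R$4,497,911.00, pre-tax earnings = R$3,216,381.10.
DCL = total CM / (EBIT − I) = R$20,413,592.10 / R$3,216,381.10 = 6.3468.
%ΔEPS = DCL × %ΔSales = 6.3468 × -4.7% = -29.8%.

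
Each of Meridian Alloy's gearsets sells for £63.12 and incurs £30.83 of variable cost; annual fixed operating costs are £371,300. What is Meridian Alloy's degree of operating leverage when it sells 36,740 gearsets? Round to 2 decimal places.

Contribution at this volume is 36,740 × £32.29 = £1,186,334.60.
EBIT = £1,186,334.60 − £371,300 = £815,034.60.
So DOL = total CM / EBIT = £1,186,334.60 / £815,034.60 = 1.4556.

1.46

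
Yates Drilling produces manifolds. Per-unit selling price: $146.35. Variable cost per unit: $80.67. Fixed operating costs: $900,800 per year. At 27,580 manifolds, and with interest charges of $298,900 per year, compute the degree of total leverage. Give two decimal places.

2.96

Contribution at this volume is 27,580 × $65.68 = $1,811,454.40.
Subtracting fixed costs: EBIT = $1,811,454.40 − $900,800 = $910,654.40. Interest = $298,900.00.
DOL = $1,811,454.40 ÷ $910,654.40 = 1.9892; DFL = $910,654.40 ÷ $611,754.40 = 1.4886.
Combined leverage = 1.9892 × 1.4886 = 2.9611.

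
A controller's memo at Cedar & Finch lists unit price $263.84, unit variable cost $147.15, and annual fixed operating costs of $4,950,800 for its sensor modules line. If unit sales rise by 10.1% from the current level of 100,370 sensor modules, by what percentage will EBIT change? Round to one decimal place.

+17.5%

At 100,370 units, contribution = 100,370 × $116.69 = $11,712,175.30.
Subtracting fixed costs: EBIT = $11,712,175.30 − $4,950,800 = $6,761,375.30.
Degree of operating leverage = $11,712,175.30 / $6,761,375.30 = 1.7322.
Operating income changes by 1.7322 × +10.1% = +17.5%.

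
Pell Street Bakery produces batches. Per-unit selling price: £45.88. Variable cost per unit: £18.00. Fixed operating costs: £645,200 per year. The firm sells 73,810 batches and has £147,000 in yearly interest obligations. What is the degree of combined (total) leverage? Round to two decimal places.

At 73,810 units, contribution = 73,810 × £27.88 = £2,057,822.80.
Subtracting fixed costs: EBIT = £2,057,822.80 − £645,200 = £1,412,622.80. Interest = £147,000.00, so EBIT − I = £1,265,622.80.
Degree of total leverage = total CM / (EBIT − interest) = £2,057,822.80 / £1,265,622.80 = 1.6259.

1.63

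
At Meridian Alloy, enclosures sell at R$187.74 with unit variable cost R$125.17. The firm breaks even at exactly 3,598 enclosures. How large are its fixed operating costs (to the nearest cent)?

Each unit contributes R$187.74 − R$125.17 = R$62.57.
Fixed costs = break-even units × CM = 3,598 × R$62.57 = R$225,126.86.

R$225,126.86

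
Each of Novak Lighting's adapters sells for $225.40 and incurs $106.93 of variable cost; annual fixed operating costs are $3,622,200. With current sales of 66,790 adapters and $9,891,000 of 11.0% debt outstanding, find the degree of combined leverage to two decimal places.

2.47

Total contribution margin = 66,790 × $118.47 = $7,912,611.30.
EBIT = $7,912,611.30 − $3,622,200 = $4,290,411.30. Interest = $1,088,010.00.
DOL = $7,912,611.30 ÷ $4,290,411.30 = 1.8443; DFL = $4,290,411.30 ÷ $3,202,401.30 = 1.3397.
Combined leverage = 1.8443 × 1.3397 = 2.4708.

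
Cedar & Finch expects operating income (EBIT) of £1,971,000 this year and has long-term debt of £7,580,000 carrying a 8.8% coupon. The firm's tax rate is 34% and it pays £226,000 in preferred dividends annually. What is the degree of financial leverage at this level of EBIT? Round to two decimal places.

2.05

Annual interest charges come to £667,040.00.
Pre-tax preferred-dividend burden = £226,000 ÷ (1 − 0.34) = £342,424.24.
DFL = EBIT ÷ [EBIT − I − D_p/(1−t)] = £1,971,000 ÷ [£1,971,000 − £667,040.00 − £342,424.24] = £1,971,000 ÷ £961,535.76 = 2.0498.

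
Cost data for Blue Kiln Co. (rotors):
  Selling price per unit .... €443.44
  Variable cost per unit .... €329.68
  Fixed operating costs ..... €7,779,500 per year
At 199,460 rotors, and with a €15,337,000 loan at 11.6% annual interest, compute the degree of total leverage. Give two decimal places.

Total contribution margin = 199,460 × €113.76 = €22,690,569.60.
Operating income = contribution − fixed costs = €22,690,569.60 − €7,779,500 = €14,911,069.60. Interest = €1,779,092.00.
DOL = €22,690,569.60 ÷ €14,911,069.60 = 1.5217; DFL = €14,911,069.60 ÷ €13,131,977.60 = 1.1355.
Combined leverage = 1.5217 × 1.1355 = 1.7279.

1.73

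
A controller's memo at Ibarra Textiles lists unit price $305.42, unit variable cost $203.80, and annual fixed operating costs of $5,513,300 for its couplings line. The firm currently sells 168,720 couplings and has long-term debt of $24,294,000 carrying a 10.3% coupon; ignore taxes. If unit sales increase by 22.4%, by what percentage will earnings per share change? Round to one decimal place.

Total contribution margin = 168,720 × $101.62 = $17,145,326.40.
EBIT = $17,145,326.40 − $5,513,300 = $11,632,026.40.
Interest = $2,502,282.00, so EBIT − I = $9,129,744.40.
Degree of combined leverage = contribution ÷ (EBIT − I) = $17,145,326.40 ÷ $9,129,744.40 = 1.8780.
EPS therefore changes by 1.8780 × (+22.4%) = +42.1%.

+42.1%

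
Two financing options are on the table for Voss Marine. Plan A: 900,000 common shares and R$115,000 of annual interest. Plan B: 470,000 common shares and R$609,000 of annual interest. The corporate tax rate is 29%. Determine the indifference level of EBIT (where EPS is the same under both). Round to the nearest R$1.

At indifference, (EBIT − 115,000)(1 − t)/900,000 = (EBIT − 609,000)(1 − t)/470,000.
Cancelling (1 − t) and cross-multiplying: 470,000·(EBIT − 115,000) = 900,000·(EBIT − 609,000).
EBIT × (900,000 − 470,000) = 609,000 × 900,000 − 115,000 × 470,000 = 494,050,000,000, so EBIT = 494,050,000,000 ÷ 430,000 = 1,148,953.49.

R$1,148,953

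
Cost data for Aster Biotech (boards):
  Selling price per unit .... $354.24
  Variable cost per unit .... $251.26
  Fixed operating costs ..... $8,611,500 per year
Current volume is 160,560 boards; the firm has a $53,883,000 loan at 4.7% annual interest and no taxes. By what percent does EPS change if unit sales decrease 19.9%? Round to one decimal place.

-61.0%

Contribution at this volume is 160,560 × $102.98 = $16,534,468.80.
EBIT = $16,534,468.80 − $8,611,500 = $7,922,968.80.
Interest = $2,532,501.00, so EBIT − I = $5,390,467.80.
Degree of combined leverage = contribution ÷ (EBIT − I) = $16,534,468.80 ÷ $5,390,467.80 = 3.0674.
EPS therefore changes by 3.0674 × (-19.9%) = -61.0%.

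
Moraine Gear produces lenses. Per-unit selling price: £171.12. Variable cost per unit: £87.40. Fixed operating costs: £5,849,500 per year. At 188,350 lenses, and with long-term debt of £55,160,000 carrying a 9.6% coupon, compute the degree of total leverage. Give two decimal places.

Contribution at this volume is 188,350 × £83.72 = £15,768,662.00.
Operating income = contribution − fixed costs = £15,768,662.00 − £5,849,500 = £9,919,162.00. Interest = £5,295,360.00.
DOL = £15,768,662.00 ÷ £9,919,162.00 = 1.5897; DFL = £9,919,162.00 ÷ £4,623,802.00 = 2.1452.
DCL = DOL × DFL = 1.5897 × 2.1452 = 3.4102.

3.41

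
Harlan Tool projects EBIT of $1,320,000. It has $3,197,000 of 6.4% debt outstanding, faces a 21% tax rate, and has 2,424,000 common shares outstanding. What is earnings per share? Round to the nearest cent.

Pre-tax income = $1,320,000 − $204,608.00 = $1,115,392.00.
After tax at 21%: net income = $1,115,392.00 × 0.79 = $881,159.68.
Per share: $881,159.68 / 2,424,000 shares = $0.36.

$0.36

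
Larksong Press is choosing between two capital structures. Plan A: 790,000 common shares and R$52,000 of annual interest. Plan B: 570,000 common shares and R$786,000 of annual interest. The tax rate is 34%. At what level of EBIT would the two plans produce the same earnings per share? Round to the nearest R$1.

Set EPS_A = EPS_B: (EBIT − R$52,000)(1 − 0.34) ÷ 790,000 = (EBIT − R$786,000)(1 − 0.34) ÷ 570,000.
Cancelling (1 − t) and cross-multiplying: 570,000·(EBIT − 52,000) = 790,000·(EBIT − 786,000).
EBIT × (790,000 − 570,000) = 786,000 × 790,000 − 52,000 × 570,000 = 591,300,000,000, so EBIT = 591,300,000,000 ÷ 220,000 = 2,687,727.27.

R$2,687,727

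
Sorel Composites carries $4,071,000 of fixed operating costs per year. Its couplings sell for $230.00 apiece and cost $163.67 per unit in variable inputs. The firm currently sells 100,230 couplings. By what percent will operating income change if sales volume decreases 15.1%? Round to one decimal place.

-39.0%

Contribution at this volume is 100,230 × $66.33 = $6,648,255.90.
EBIT = $6,648,255.90 − $4,071,000 = $2,577,255.90.
Degree of operating leverage = $6,648,255.90 / $2,577,255.90 = 2.5796.
Operating income changes by 2.5796 × -15.1% = -39.0%.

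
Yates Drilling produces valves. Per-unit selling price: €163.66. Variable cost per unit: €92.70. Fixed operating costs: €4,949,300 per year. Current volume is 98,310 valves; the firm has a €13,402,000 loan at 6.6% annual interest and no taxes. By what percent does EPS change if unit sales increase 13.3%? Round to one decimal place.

At 98,310 units, contribution = 98,310 × €70.96 = €6,976,077.60.
EBIT = €6,976,077.60 − €4,949,300 = €2,026,777.60.
Interest = €884,532.00, so EBIT − I = €1,142,245.60.
Degree of combined leverage = contribution ÷ (EBIT − I) = €6,976,077.60 ÷ €1,142,245.60 = 6.1073.
EPS therefore changes by 6.1073 × (+13.3%) = +81.2%.

+81.2%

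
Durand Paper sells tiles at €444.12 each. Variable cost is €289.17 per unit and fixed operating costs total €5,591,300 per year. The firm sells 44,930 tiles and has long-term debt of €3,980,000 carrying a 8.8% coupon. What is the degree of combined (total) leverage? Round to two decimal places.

Total contribution margin = 44,930 × €154.95 = €6,961,903.50.
Subtracting fixed costs: EBIT = €6,961,903.50 − €5,591,300 = €1,370,603.50. Interest = €350,240.00.
DOL = €6,961,903.50 ÷ €1,370,603.50 = 5.0794; DFL = €1,370,603.50 ÷ €1,020,363.50 = 1.3433.
DCL = DOL × DFL = 5.0794 × 1.3433 = 6.8232.

6.82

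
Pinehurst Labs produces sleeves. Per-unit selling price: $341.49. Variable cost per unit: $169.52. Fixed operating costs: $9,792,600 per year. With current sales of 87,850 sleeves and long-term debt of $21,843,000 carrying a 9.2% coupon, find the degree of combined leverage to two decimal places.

Total contribution margin = 87,850 × $171.97 = $15,107,564.50.
Operating income = contribution − fixed costs = $15,107,564.50 − $9,792,600 = $5,314,964.50. Interest = $2,009,556.00, so EBIT − I = $3,305,408.50.
DCL = contribution ÷ (EBIT − I) = $15,107,564.50 ÷ $3,305,408.50 = 4.5706.

4.57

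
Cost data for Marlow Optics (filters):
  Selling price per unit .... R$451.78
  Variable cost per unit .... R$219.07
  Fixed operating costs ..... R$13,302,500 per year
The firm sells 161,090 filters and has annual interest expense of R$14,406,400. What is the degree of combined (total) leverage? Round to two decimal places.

3.83

Contribution at this volume is 161,090 × R$232.71 = R$37,487,253.90.
EBIT = R$37,487,253.90 − R$13,302,500 = R$24,184,753.90. Interest = R$14,406,400.00, so EBIT − I = R$9,778,353.90.
DCL = contribution ÷ (EBIT − I) = R$37,487,253.90 ÷ R$9,778,353.90 = 3.8337.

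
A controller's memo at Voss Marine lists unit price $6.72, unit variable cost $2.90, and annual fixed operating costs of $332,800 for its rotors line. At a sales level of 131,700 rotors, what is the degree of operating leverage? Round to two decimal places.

Contribution at this volume is 131,700 × $3.82 = $503,094.00.
Subtracting fixed costs: EBIT = $503,094.00 − $332,800 = $170,294.00.
So DOL = total CM / EBIT = $503,094.00 / $170,294.00 = 2.9543.

2.95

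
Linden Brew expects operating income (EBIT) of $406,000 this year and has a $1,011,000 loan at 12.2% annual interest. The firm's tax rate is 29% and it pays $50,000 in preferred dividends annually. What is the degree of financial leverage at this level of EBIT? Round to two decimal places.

Interest = $123,342.00.
Preferred dividends grossed up pre-tax: $50,000 / (1 − 0.29) = $70,422.54.
DFL = EBIT ÷ [EBIT − I − D_p/(1−t)] = $406,000 ÷ [$406,000 − $123,342.00 − $70,422.54] = $406,000 ÷ $212,235.46 = 1.9130.

1.91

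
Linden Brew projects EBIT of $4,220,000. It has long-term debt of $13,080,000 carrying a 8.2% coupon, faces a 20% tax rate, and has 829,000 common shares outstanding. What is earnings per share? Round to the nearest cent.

Pre-tax income = $4,220,000 − $1,072,560.00 = $3,147,440.00.
Net income = $3,147,440.00 × (1 − 0.20) = $2,517,952.00.
Per share: $2,517,952.00 / 829,000 shares = $3.04.

$3.04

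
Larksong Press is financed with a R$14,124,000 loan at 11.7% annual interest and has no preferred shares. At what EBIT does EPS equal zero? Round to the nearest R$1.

R$1,652,508

Annual interest = 11.7% × R$14,124,000 = R$1,652,508.00.
Without preferred stock the financial break-even is simply EBIT = interest = R$1,652,508.00.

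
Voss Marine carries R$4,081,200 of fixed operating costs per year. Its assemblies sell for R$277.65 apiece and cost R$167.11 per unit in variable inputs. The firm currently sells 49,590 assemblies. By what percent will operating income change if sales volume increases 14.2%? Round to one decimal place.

At 49,590 units, contribution = 49,590 × R$110.54 = R$5,481,678.60.
EBIT = R$5,481,678.60 − R$4,081,200 = R$1,400,478.60.
DOL = contribution ÷ EBIT = R$5,481,678.60 ÷ R$1,400,478.60 = 3.9141.
So EBIT moves 3.9141 × (+14.2%) = +55.6%.

+55.6%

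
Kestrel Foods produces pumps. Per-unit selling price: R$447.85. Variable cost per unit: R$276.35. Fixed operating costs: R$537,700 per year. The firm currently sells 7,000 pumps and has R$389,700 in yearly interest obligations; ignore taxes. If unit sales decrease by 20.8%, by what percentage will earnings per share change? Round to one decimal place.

-91.4%

At 7,000 units, contribution = 7,000 × R$171.50 = R$1,200,500.00.
Operating income = contribution − fixed costs = R$1,200,500.00 − R$537,700 = R$662,800.00.
Interest = R$389,700.00, so EBIT − I = R$273,100.00.
DCL = total CM / (EBIT − I) = R$1,200,500.00 / R$273,100.00 = 4.3958.
%ΔEPS = DCL × %ΔSales = 4.3958 × -20.8% = -91.4%.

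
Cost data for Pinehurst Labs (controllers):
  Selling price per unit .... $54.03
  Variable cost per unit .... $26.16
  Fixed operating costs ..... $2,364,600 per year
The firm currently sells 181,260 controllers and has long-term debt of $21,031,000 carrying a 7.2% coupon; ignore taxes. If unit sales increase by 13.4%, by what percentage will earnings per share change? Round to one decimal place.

At 181,260 units, contribution = 181,260 × $27.87 = $5,051,716.20.
Subtracting fixed costs: EBIT = $5,051,716.20 − $2,364,600 = $2,687,116.20.
Interest = $1,514,232.00, so EBIT − I = $1,172,884.20.
Degree of combined leverage = contribution ÷ (EBIT − I) = $5,051,716.20 ÷ $1,172,884.20 = 4.3071.
EPS therefore changes by 4.3071 × (+13.4%) = +57.7%.

+57.7%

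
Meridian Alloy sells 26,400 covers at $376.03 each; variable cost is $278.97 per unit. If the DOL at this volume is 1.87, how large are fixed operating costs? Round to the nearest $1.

$1,192,125

At 26,400 units, contribution = 26,400 × $97.06 = $2,562,384.00.
Since DOL = CM ÷ EBIT, EBIT = $2,562,384.00 ÷ 1.87 = $1,370,258.82.
Fixed costs = CM − EBIT = $2,562,384.00 − $1,370,258.82 = $1,192,125.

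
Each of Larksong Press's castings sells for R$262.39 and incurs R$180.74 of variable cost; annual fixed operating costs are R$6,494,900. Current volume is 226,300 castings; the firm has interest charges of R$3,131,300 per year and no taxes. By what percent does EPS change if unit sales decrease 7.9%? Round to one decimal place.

At 226,300 units, contribution = 226,300 × R$81.65 = R$18,477,395.00.
Operating income = contribution − fixed costs = R$18,477,395.00 − R$6,494,900 = R$11,982,495.00.
After interest of R$3,131,300.00, pre-tax earnings = R$8,851,195.00.
DCL = total CM / (EBIT − I) = R$18,477,395.00 / R$8,851,195.00 = 2.0876.
EPS therefore changes by 2.0876 × (-7.9%) = -16.5%.

-16.5%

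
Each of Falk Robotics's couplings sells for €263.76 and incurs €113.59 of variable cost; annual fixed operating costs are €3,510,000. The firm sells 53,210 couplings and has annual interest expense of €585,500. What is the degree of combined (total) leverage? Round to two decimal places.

Total contribution margin = 53,210 × €150.17 = €7,990,545.70.
EBIT = €7,990,545.70 − €3,510,000 = €4,480,545.70. Interest = €585,500.00, so EBIT − I = €3,895,045.70.
DCL = contribution ÷ (EBIT − I) = €7,990,545.70 ÷ €3,895,045.70 = 2.0515.

2.05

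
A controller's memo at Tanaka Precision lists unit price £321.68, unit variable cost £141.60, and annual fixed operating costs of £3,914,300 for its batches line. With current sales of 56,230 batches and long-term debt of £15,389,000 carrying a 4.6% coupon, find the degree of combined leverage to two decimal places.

Contribution at this volume is 56,230 × £180.08 = £10,125,898.40.
EBIT = £10,125,898.40 − £3,914,300 = £6,211,598.40. Interest = £707,894.00, so EBIT − I = £5,503,704.40.
DCL = contribution ÷ (EBIT − I) = £10,125,898.40 ÷ £5,503,704.40 = 1.8398.

1.84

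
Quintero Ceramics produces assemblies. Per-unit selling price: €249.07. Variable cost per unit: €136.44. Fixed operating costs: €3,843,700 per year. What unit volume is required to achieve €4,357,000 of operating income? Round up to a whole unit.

Contribution margin per unit = €249.07 − €136.44 = €112.63.
Required volume = (fixed costs + target profit) ÷ CM = (€3,843,700 + €4,357,000) ÷ €112.63 = 72,810.97, so 72,811 assemblies.

72,811 assemblies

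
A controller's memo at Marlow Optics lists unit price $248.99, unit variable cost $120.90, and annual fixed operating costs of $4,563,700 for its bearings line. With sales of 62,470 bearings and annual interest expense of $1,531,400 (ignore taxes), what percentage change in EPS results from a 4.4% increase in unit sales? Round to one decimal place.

At 62,470 units, contribution = 62,470 × $128.09 = $8,001,782.30.
Operating income = contribution − fixed costs = $8,001,782.30 − $4,563,700 = $3,438,082.30.
Interest = $1,531,400.00, so EBIT − I = $1,906,682.30.
Degree of combined leverage = contribution ÷ (EBIT − I) = $8,001,782.30 ÷ $1,906,682.30 = 4.1967.
%ΔEPS = DCL × %ΔSales = 4.1967 × +4.4% = +18.5%.

+18.5%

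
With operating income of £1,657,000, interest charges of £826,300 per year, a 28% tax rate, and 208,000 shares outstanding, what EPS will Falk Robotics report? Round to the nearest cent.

£2.88

Pre-tax income = £1,657,000 − £826,300.00 = £830,700.00.
Net income = £830,700.00 × (1 − 0.28) = £598,104.00.
EPS = £598,104.00 ÷ 208,000 = £2.88.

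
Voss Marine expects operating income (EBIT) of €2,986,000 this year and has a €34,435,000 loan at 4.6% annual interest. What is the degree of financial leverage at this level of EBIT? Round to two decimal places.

2.13

Annual interest charges come to €1,584,010.00.
Degree of financial leverage = EBIT / (EBIT − interest) = €2,986,000 / €1,401,990.00 = 2.1298.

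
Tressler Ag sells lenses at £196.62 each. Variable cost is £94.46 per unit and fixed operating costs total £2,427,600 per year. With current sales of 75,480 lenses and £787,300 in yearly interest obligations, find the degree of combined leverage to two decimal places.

Contribution at this volume is 75,480 × £102.16 = £7,711,036.80.
Subtracting fixed costs: EBIT = £7,711,036.80 − £2,427,600 = £5,283,436.80. Interest = £787,300.00, so EBIT − I = £4,496,136.80.
Degree of total leverage = total CM / (EBIT − interest) = £7,711,036.80 / £4,496,136.80 = 1.7150.

1.72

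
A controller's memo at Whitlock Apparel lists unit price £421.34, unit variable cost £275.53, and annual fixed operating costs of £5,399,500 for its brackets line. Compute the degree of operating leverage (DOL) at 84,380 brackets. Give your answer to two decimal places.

1.78

At 84,380 units, contribution = 84,380 × £145.81 = £12,303,447.80.
Subtracting fixed costs: EBIT = £12,303,447.80 − £5,399,500 = £6,903,947.80.
Degree of operating leverage = £12,303,447.80 / £6,903,947.80 = 1.7821.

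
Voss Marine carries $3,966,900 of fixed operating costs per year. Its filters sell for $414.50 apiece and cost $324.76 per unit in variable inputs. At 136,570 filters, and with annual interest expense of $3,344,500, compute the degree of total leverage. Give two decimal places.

2.48

Contribution at this volume is 136,570 × $89.74 = $12,255,791.80.
Operating income = contribution − fixed costs = $12,255,791.80 − $3,966,900 = $8,288,891.80. Interest = $3,344,500.00, so EBIT − I = $4,944,391.80.
DCL = contribution ÷ (EBIT − I) = $12,255,791.80 ÷ $4,944,391.80 = 2.4787.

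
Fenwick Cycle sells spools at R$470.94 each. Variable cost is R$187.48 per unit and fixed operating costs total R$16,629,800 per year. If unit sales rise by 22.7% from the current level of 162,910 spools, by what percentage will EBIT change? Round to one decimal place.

Total contribution margin = 162,910 × R$283.46 = R$46,178,468.60.
EBIT = R$46,178,468.60 − R$16,629,800 = R$29,548,668.60.
So DOL = total CM / EBIT = R$46,178,468.60 / R$29,548,668.60 = 1.5628.
So EBIT moves 1.5628 × (+22.7%) = +35.5%.

+35.5%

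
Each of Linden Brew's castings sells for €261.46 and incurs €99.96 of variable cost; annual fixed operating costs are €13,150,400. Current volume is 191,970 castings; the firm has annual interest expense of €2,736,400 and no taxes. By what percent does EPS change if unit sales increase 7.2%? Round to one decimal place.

Contribution at this volume is 191,970 × €161.50 = €31,003,155.00.
Subtracting fixed costs: EBIT = €31,003,155.00 − €13,150,400 = €17,852,755.00.
After interest of €2,736,400.00, pre-tax earnings = €15,116,355.00.
Degree of combined leverage = contribution ÷ (EBIT − I) = €31,003,155.00 ÷ €15,116,355.00 = 2.0510.
EPS therefore changes by 2.0510 × (+7.2%) = +14.8%.

+14.8%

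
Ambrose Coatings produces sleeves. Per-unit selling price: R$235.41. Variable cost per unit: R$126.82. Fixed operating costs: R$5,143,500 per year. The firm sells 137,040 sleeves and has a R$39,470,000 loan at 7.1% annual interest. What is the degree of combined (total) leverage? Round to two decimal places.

Contribution at this volume is 137,040 × R$108.59 = R$14,881,173.60.
Subtracting fixed costs: EBIT = R$14,881,173.60 − R$5,143,500 = R$9,737,673.60. Interest = R$2,802,370.00, so EBIT − I = R$6,935,303.60.
Degree of total leverage = total CM / (EBIT − interest) = R$14,881,173.60 / R$6,935,303.60 = 2.1457.

2.15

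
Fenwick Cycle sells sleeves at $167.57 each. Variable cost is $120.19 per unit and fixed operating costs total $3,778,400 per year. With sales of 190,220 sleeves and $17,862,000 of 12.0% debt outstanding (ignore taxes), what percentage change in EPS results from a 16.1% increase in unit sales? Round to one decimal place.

+46.9%

At 190,220 units, contribution = 190,220 × $47.38 = $9,012,623.60.
EBIT = $9,012,623.60 − $3,778,400 = $5,234,223.60.
After interest of $2,143,440.00, pre-tax earnings = $3,090,783.60.
Degree of combined leverage = contribution ÷ (EBIT − I) = $9,012,623.60 ÷ $3,090,783.60 = 2.9160.
EPS therefore changes by 2.9160 × (+16.1%) = +46.9%.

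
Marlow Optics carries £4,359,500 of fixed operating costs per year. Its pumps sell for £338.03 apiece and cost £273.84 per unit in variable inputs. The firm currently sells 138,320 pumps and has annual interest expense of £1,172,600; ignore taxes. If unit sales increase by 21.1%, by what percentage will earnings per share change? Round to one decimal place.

At 138,320 units, contribution = 138,320 × £64.19 = £8,878,760.80.
Operating income = contribution − fixed costs = £8,878,760.80 − £4,359,500 = £4,519,260.80.
Interest = £1,172,600.00, so EBIT − I = £3,346,660.80.
Degree of combined leverage = contribution ÷ (EBIT − I) = £8,878,760.80 ÷ £3,346,660.80 = 2.6530.
%ΔEPS = DCL × %ΔSales = 2.6530 × +21.1% = +56.0%.

+56.0%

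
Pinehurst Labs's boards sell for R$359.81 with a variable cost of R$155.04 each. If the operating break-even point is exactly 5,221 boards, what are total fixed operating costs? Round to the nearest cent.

R$1,069,104.17

Each unit contributes R$359.81 − R$155.04 = R$204.77.
Fixed costs = break-even units × CM = 5,221 × R$204.77 = R$1,069,104.17.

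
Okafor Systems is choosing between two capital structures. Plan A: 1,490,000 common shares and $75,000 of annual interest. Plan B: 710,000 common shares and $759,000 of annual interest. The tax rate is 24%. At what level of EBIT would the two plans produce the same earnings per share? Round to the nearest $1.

At indifference, (EBIT − 75,000)(1 − t)/1,490,000 = (EBIT − 759,000)(1 − t)/710,000.
The (1 − t) factor cancels: (EBIT − 75,000) × 710,000 = (EBIT − 759,000) × 1,490,000.
EBIT × (1,490,000 − 710,000) = 759,000 × 1,490,000 − 75,000 × 710,000 = 1,077,660,000,000, so EBIT = 1,077,660,000,000 ÷ 780,000 = 1,381,615.38.

$1,381,615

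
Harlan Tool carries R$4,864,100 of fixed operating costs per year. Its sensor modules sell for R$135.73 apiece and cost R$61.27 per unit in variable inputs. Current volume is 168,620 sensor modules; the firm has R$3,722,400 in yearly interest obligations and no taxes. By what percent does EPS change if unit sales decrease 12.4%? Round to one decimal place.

-39.2%

Total contribution margin = 168,620 × R$74.46 = R$12,555,445.20.
Operating income = contribution − fixed costs = R$12,555,445.20 − R$4,864,100 = R$7,691,345.20.
After interest of R$3,722,400.00, pre-tax earnings = R$3,968,945.20.
DCL = total CM / (EBIT − I) = R$12,555,445.20 / R$3,968,945.20 = 3.1634.
EPS therefore changes by 3.1634 × (-12.4%) = -39.2%.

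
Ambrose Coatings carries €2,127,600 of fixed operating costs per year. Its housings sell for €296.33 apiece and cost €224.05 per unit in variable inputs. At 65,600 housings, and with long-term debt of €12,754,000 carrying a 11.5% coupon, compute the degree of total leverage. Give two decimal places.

4.13

Total contribution margin = 65,600 × €72.28 = €4,741,568.00.
EBIT = €4,741,568.00 − €2,127,600 = €2,613,968.00. Interest = €1,466,710.00.
DOL = €4,741,568.00 ÷ €2,613,968.00 = 1.8139; DFL = €2,613,968.00 ÷ €1,147,258.00 = 2.2784.
DCL = DOL × DFL = 1.8139 × 2.2784 = 4.1328.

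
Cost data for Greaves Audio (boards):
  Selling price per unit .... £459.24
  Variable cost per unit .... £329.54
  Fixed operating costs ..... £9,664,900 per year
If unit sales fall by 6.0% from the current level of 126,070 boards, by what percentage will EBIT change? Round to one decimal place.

Contribution at this volume is 126,070 × £129.70 = £16,351,279.00.
Operating income = contribution − fixed costs = £16,351,279.00 − £9,664,900 = £6,686,379.00.
So DOL = total CM / EBIT = £16,351,279.00 / £6,686,379.00 = 2.4455.
Operating income changes by 2.4455 × -6.0% = -14.7%.

-14.7%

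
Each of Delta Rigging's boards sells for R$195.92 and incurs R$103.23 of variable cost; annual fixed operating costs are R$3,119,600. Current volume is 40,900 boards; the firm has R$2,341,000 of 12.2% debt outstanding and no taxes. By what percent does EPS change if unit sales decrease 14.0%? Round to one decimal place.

At 40,900 units, contribution = 40,900 × R$92.69 = R$3,791,021.00.
Operating income = contribution − fixed costs = R$3,791,021.00 − R$3,119,600 = R$671,421.00.
Interest = R$285,602.00, so EBIT − I = R$385,819.00.
Degree of combined leverage = contribution ÷ (EBIT − I) = R$3,791,021.00 ÷ R$385,819.00 = 9.8259.
EPS therefore changes by 9.8259 × (-14.0%) = -137.6%.

-137.6%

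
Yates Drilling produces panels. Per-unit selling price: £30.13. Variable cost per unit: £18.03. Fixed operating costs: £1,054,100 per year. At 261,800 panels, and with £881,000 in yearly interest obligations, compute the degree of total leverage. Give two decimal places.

2.57

Total contribution margin = 261,800 × £12.10 = £3,167,780.00.
Subtracting fixed costs: EBIT = £3,167,780.00 − £1,054,100 = £2,113,680.00. Interest = £881,000.00.
DOL = £3,167,780.00 ÷ £2,113,680.00 = 1.4987; DFL = £2,113,680.00 ÷ £1,232,680.00 = 1.7147.
Combined leverage = 1.4987 × 1.7147 = 2.5698.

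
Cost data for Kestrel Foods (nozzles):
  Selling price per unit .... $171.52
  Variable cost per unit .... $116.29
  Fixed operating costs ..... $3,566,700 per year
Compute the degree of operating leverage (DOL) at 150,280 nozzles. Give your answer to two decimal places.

Contribution at this volume is 150,280 × $55.23 = $8,299,964.40.
Subtracting fixed costs: EBIT = $8,299,964.40 − $3,566,700 = $4,733,264.40.
DOL = contribution ÷ EBIT = $8,299,964.40 ÷ $4,733,264.40 = 1.7535.

1.75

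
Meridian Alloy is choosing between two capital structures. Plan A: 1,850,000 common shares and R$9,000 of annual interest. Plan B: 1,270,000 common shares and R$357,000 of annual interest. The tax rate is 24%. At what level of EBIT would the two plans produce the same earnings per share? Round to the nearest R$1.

R$1,119,000

At indifference, (EBIT − 9,000)(1 − t)/1,850,000 = (EBIT − 357,000)(1 − t)/1,270,000.
Cancelling (1 − t) and cross-multiplying: 1,270,000·(EBIT − 9,000) = 1,850,000·(EBIT − 357,000).
EBIT × (1,850,000 − 1,270,000) = 357,000 × 1,850,000 − 9,000 × 1,270,000 = 649,020,000,000, so EBIT = 649,020,000,000 ÷ 580,000 = 1,119,000.00.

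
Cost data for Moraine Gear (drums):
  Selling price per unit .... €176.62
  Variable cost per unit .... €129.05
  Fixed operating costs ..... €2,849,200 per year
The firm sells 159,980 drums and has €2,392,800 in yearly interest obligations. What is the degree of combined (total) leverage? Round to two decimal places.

3.21

Contribution at this volume is 159,980 × €47.57 = €7,610,248.60.
Subtracting fixed costs: EBIT = €7,610,248.60 − €2,849,200 = €4,761,048.60. Interest = €2,392,800.00, so EBIT − I = €2,368,248.60.
Degree of total leverage = total CM / (EBIT − interest) = €7,610,248.60 / €2,368,248.60 = 3.2135.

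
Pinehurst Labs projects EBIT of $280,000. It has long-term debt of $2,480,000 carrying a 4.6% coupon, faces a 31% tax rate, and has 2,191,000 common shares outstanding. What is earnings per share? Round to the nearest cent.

$0.05

Pre-tax income = $280,000 − $114,080.00 = $165,920.00.
Net income = $165,920.00 × (1 − 0.31) = $114,484.80.
EPS = $114,484.80 ÷ 2,191,000 = $0.05.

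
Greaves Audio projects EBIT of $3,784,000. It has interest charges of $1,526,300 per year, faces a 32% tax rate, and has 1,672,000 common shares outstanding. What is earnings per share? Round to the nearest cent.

Pre-tax income = $3,784,000 − $1,526,300.00 = $2,257,700.00.
Net income = $2,257,700.00 × (1 − 0.32) = $1,535,236.00.
EPS = $1,535,236.00 ÷ 1,672,000 = $0.92.

$0.92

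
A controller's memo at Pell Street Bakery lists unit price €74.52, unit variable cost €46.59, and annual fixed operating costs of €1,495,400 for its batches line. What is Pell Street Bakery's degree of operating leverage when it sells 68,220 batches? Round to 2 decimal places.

Contribution at this volume is 68,220 × €27.93 = €1,905,384.60.
Operating income = contribution − fixed costs = €1,905,384.60 − €1,495,400 = €409,984.60.
Degree of operating leverage = €1,905,384.60 / €409,984.60 = 4.6475.

4.65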